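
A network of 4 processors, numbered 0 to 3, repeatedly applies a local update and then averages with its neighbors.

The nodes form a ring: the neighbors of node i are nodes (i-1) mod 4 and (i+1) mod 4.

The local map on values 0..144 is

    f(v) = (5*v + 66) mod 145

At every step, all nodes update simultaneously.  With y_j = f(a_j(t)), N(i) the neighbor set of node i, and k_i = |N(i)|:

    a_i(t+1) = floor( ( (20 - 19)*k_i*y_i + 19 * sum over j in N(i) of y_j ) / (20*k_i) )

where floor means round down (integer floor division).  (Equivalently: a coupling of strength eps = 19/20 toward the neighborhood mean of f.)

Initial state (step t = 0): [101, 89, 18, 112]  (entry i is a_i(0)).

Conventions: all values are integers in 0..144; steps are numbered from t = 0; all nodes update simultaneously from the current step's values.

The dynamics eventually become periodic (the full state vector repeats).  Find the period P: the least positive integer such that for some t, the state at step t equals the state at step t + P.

Answer: 18
Key observation: The state at step 16, [106, 25, 106, 25], reappears at step 34 — and no state repeats earlier — so the cycle the system enters has period 18.

Derivation:
t=0: [101, 89, 18, 112]
t=1: [64, 73, 58, 72]
t=2: [136, 84, 134, 83]
t=3: [47, 17, 46, 17]
t=4: [6, 8, 6, 8]
t=5: [105, 96, 105, 96]
t=6: [106, 16, 106, 16]
t=7: [1, 15, 1, 15]
t=8: [137, 74, 137, 74]
t=9: [2, 24, 2, 24]
t=10: [42, 74, 42, 74]
t=11: [7, 124, 7, 124]
t=12: [105, 101, 105, 101]
t=13: [129, 17, 129, 17]
t=14: [12, 124, 12, 124]
t=15: [107, 125, 107, 125]
t=16: [106, 25, 106, 25]
t=17: [44, 17, 44, 17]
t=18: [12, 134, 12, 134]
t=19: [16, 120, 16, 120]
t=20: [81, 5, 81, 5]
t=21: [88, 38, 88, 38]
t=22: [109, 73, 109, 73]
t=23: [135, 36, 135, 36]
t=24: [96, 20, 96, 20]
t=25: [25, 106, 25, 106]
t=26: [17, 44, 17, 44]
t=27: [134, 12, 134, 12]
t=28: [120, 16, 120, 16]
t=29: [5, 81, 5, 81]
t=30: [38, 88, 38, 88]
t=31: [73, 109, 73, 109]
t=32: [36, 135, 36, 135]
t=33: [20, 96, 20, 96]
t=34: [106, 25, 106, 25]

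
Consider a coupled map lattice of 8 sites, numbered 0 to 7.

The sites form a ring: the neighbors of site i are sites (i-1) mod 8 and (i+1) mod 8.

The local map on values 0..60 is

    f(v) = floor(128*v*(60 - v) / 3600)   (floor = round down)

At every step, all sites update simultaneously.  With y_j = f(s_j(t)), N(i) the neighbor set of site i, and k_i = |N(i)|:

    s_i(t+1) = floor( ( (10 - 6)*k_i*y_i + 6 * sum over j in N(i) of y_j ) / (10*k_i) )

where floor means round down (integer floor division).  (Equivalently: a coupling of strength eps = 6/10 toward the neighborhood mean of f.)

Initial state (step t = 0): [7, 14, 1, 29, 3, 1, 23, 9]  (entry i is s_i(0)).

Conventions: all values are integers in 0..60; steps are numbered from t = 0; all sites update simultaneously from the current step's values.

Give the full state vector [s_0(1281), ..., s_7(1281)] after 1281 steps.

Simulating step by step:
t=0: [7, 14, 1, 29, 3, 1, 23, 9]
t=1: [16, 13, 16, 14, 12, 11, 17, 19]
t=2: [24, 23, 22, 22, 20, 21, 23, 25]
t=3: [30, 29, 29, 28, 28, 29, 30, 30]
t=4: [31, 31, 31, 31, 31, 31, 31, 32]
t=5: [31, 31, 31, 31, 31, 31, 31, 31]
t=6: [31, 31, 31, 31, 31, 31, 31, 31]

Answer: [31, 31, 31, 31, 31, 31, 31, 31]
Key observation: The state at step 5, [31, 31, 31, 31, 31, 31, 31, 31], reappears at step 6: the system is in a cycle of period 1 from step 5 on.  Therefore the state at step 1281 equals the state at step 5 + ((1281 - 5) mod 1) = 5, which is [31, 31, 31, 31, 31, 31, 31, 31].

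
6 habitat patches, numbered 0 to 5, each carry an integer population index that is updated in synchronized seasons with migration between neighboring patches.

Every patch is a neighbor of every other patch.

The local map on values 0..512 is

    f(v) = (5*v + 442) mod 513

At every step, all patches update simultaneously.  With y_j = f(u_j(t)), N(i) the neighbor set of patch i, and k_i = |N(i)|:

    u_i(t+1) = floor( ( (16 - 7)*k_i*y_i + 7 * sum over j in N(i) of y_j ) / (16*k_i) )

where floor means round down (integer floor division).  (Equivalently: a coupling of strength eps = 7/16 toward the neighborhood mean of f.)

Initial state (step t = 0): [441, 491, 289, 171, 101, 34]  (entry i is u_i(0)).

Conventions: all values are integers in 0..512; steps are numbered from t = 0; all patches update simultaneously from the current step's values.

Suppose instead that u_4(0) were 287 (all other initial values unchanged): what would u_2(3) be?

Simulating step by step:
t=0: [441, 491, 289, 171, 287, 34]
t=1: [167, 286, 293, 257, 289, 175]
t=2: [274, 313, 330, 244, 320, 293]
t=3: [284, 377, 174, 213, 394, 330]

Answer: u_2(3) = 174
Key observation: This trace re-runs the system from the modified initial state.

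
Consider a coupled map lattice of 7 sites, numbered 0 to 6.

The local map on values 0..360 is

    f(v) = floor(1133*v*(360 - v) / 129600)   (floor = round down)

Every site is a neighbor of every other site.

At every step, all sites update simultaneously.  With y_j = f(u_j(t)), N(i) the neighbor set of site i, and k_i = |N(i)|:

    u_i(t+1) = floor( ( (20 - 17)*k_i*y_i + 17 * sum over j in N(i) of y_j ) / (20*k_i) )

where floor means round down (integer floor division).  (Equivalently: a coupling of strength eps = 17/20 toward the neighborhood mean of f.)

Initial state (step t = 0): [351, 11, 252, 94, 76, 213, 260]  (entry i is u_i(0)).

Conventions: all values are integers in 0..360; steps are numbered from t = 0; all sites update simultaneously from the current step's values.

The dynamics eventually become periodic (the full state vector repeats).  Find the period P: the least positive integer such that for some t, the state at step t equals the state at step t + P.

Simulating step by step:
t=0: [351, 11, 252, 94, 76, 213, 260]
t=1: [170, 170, 172, 172, 171, 172, 172]
t=2: [282, 282, 282, 282, 282, 282, 282]
t=3: [192, 192, 192, 192, 192, 192, 192]
t=4: [281, 281, 281, 281, 281, 281, 281]
t=5: [194, 194, 194, 194, 194, 194, 194]
t=6: [281, 281, 281, 281, 281, 281, 281]

Answer: 2
Key observation: The state at step 4, [281, 281, 281, 281, 281, 281, 281], reappears at step 6 — and no state repeats earlier — so the cycle the system enters has period 2.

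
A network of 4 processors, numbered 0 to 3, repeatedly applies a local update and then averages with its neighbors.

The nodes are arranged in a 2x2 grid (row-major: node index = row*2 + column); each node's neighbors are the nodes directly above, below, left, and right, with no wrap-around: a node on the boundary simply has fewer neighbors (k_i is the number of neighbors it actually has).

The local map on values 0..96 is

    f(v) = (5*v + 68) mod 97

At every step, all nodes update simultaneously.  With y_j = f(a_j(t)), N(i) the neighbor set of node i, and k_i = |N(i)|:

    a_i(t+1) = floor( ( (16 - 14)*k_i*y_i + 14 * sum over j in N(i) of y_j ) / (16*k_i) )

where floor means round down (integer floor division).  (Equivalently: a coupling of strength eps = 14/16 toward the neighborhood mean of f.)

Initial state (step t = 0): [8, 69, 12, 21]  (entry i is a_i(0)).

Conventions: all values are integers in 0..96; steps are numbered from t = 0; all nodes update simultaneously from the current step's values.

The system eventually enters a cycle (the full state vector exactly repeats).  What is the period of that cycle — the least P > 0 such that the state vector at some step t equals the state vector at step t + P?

Simulating step by step:
t=0: [8, 69, 12, 21]
t=1: [25, 41, 41, 34]
t=2: [81, 71, 71, 74]
t=3: [41, 63, 63, 36]
t=4: [90, 69, 69, 87]
t=5: [26, 25, 25, 24]
t=6: [84, 53, 53, 95]
t=7: [37, 31, 31, 44]
t=8: [32, 70, 70, 37]
t=9: [30, 44, 44, 33]
t=10: [85, 39, 39, 87]
t=11: [61, 20, 20, 62]
t=12: [72, 82, 82, 73]
t=13: [83, 48, 48, 84]
t=14: [26, 45, 45, 15]
t=15: [2, 22, 22, 7]
t=16: [80, 46, 46, 71]
t=17: [16, 51, 51, 10]
t=18: [34, 35, 35, 30]
t=19: [48, 35, 35, 45]
t=20: [45, 14, 14, 43]
t=21: [36, 44, 44, 47]
t=22: [89, 40, 40, 83]
t=23: [68, 63, 63, 76]
t=24: [83, 46, 46, 88]
t=25: [18, 52, 52, 9]
t=26: [40, 38, 38, 34]
t=27: [65, 59, 59, 61]
t=28: [63, 47, 47, 73]
t=29: [22, 61, 61, 16]
t=30: [81, 68, 68, 78]
t=31: [28, 70, 70, 26]
t=32: [28, 11, 11, 26]
t=33: [24, 11, 11, 23]
t=34: [34, 80, 80, 33]
t=35: [75, 46, 46, 74]
t=36: [13, 46, 46, 12]
t=37: [10, 30, 30, 10]
t=38: [23, 21, 21, 23]
t=39: [77, 84, 84, 77]
t=40: [10, 57, 57, 10]
t=41: [56, 26, 26, 56]
t=42: [10, 50, 50, 10]
t=43: [26, 21, 21, 26]
t=44: [67, 13, 13, 67]
t=45: [33, 17, 17, 33]
t=46: [53, 41, 41, 53]
t=47: [74, 46, 46, 74]
t=48: [12, 44, 44, 12]
t=49: [86, 38, 38, 86]
t=50: [57, 19, 19, 57]
t=51: [65, 62, 62, 65]
t=52: [76, 15, 15, 76]
t=53: [47, 58, 58, 47]
t=54: [60, 18, 18, 60]
t=55: [63, 75, 75, 63]
t=56: [59, 87, 87, 59]
t=57: [24, 65, 65, 24]
t=58: [15, 80, 80, 15]
t=59: [75, 50, 50, 75]
t=60: [30, 51, 51, 30]
t=61: [31, 25, 25, 31]
t=62: [87, 37, 37, 87]
t=63: [53, 23, 23, 53]
t=64: [80, 47, 47, 80]
t=65: [20, 71, 71, 20]
t=66: [39, 66, 66, 39]
t=67: [17, 61, 61, 17]
t=68: [78, 59, 59, 78]
t=69: [71, 70, 70, 71]
t=70: [30, 34, 34, 30]
t=71: [41, 26, 26, 41]
t=72: [13, 69, 69, 13]
t=73: [26, 34, 34, 26]
t=74: [39, 9, 9, 39]
t=75: [22, 62, 62, 22]
t=76: [86, 81, 81, 86]
t=77: [76, 22, 22, 76]
t=78: [78, 62, 62, 78]
t=79: [84, 72, 72, 84]
t=80: [35, 7, 7, 35]
t=81: [11, 43, 43, 11]
t=82: [81, 33, 33, 81]
t=83: [44, 79, 79, 44]
t=84: [77, 91, 91, 77]
t=85: [41, 61, 61, 41]
t=86: [81, 79, 79, 81]
t=87: [76, 83, 83, 76]
t=88: [90, 64, 64, 90]
t=89: [4, 28, 28, 4]
t=90: [23, 78, 78, 23]
t=91: [72, 84, 84, 72]
t=92: [7, 35, 35, 7]
t=93: [43, 11, 11, 43]
t=94: [33, 81, 81, 33]
t=95: [79, 44, 44, 79]
t=96: [91, 77, 77, 91]
t=97: [61, 41, 41, 61]
t=98: [79, 81, 81, 79]
t=99: [83, 76, 76, 83]
t=100: [64, 90, 90, 64]
t=101: [28, 4, 4, 28]
t=102: [78, 23, 23, 78]
t=103: [84, 72, 72, 84]

Answer: 24
Key observation: The state at step 79, [84, 72, 72, 84], reappears at step 103 — and no state repeats earlier — so the cycle the system enters has period 24.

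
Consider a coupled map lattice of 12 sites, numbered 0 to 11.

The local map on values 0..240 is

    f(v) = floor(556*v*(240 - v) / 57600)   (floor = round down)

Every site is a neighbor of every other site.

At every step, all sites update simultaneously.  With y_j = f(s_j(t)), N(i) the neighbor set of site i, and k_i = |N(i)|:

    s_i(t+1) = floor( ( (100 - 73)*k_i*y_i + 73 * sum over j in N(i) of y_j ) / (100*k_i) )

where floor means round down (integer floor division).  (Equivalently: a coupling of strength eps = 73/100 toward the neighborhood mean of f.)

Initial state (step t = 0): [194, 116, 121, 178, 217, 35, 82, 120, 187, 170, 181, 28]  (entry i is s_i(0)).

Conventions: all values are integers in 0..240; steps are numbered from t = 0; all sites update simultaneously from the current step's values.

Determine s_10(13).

Answer: s_10(13) = 136

Derivation:
t=0: [194, 116, 121, 178, 217, 35, 82, 120, 187, 170, 181, 28]
t=1: [98, 108, 108, 102, 90, 94, 106, 109, 100, 104, 101, 92]
t=2: [134, 135, 135, 134, 133, 134, 135, 135, 134, 134, 134, 133]
t=3: [136, 136, 136, 136, 136, 136, 136, 136, 136, 136, 136, 136]
t=4: [136, 136, 136, 136, 136, 136, 136, 136, 136, 136, 136, 136]
t=5: [136, 136, 136, 136, 136, 136, 136, 136, 136, 136, 136, 136]
t=6: [136, 136, 136, 136, 136, 136, 136, 136, 136, 136, 136, 136]
t=7: [136, 136, 136, 136, 136, 136, 136, 136, 136, 136, 136, 136]
t=8: [136, 136, 136, 136, 136, 136, 136, 136, 136, 136, 136, 136]
t=9: [136, 136, 136, 136, 136, 136, 136, 136, 136, 136, 136, 136]
t=10: [136, 136, 136, 136, 136, 136, 136, 136, 136, 136, 136, 136]
t=11: [136, 136, 136, 136, 136, 136, 136, 136, 136, 136, 136, 136]
t=12: [136, 136, 136, 136, 136, 136, 136, 136, 136, 136, 136, 136]
t=13: [136, 136, 136, 136, 136, 136, 136, 136, 136, 136, 136, 136]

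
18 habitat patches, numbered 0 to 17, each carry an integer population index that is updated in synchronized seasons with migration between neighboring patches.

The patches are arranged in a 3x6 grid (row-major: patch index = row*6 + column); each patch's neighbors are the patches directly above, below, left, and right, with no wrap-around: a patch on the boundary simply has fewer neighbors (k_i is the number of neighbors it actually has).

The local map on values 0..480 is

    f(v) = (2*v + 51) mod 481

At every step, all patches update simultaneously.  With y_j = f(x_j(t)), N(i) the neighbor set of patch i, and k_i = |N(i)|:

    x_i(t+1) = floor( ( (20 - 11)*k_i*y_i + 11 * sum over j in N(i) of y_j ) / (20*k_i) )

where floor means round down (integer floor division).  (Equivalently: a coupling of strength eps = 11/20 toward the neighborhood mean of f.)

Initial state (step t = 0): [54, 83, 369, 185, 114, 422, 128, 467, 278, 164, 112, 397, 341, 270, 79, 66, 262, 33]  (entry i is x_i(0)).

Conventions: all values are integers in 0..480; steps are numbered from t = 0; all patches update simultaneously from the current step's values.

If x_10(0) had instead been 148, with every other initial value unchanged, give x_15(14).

Answer: x_15(14) = 254
Key observation: This trace re-runs the system from the modified initial state.

Derivation:
t=0: [54, 83, 369, 185, 114, 422, 128, 467, 278, 164, 148, 397, 341, 270, 79, 66, 262, 33]
t=1: [215, 187, 278, 366, 342, 363, 217, 114, 183, 318, 309, 324, 228, 138, 170, 207, 160, 178]
t=2: [117, 265, 266, 243, 258, 263, 57, 286, 325, 281, 228, 261, 102, 274, 397, 386, 361, 345]
t=3: [201, 141, 114, 83, 71, 92, 199, 146, 200, 147, 94, 111, 192, 192, 288, 298, 246, 222]
t=4: [418, 346, 309, 247, 213, 233, 427, 383, 355, 302, 227, 212, 438, 365, 258, 176, 104, 98]
t=5: [371, 288, 195, 182, 237, 278, 408, 325, 233, 184, 201, 270, 399, 294, 218, 276, 240, 313]
t=6: [286, 244, 307, 352, 202, 99, 338, 198, 165, 329, 289, 191, 315, 180, 60, 141, 163, 132]
t=7: [147, 167, 213, 282, 327, 356, 255, 351, 313, 258, 271, 325, 270, 334, 283, 292, 315, 364]
t=8: [283, 373, 345, 204, 197, 249, 169, 246, 221, 120, 150, 225, 136, 202, 169, 146, 193, 249]
t=9: [255, 226, 261, 389, 361, 158, 270, 189, 143, 291, 321, 98, 377, 346, 323, 359, 336, 156]
t=10: [72, 120, 171, 254, 301, 313, 202, 293, 273, 231, 223, 283, 248, 295, 259, 241, 267, 297]
t=11: [292, 267, 265, 144, 130, 172, 281, 210, 144, 50, 68, 130, 198, 128, 99, 64, 89, 139]
t=12: [134, 179, 188, 255, 308, 348, 255, 333, 286, 211, 221, 306, 321, 352, 263, 195, 230, 296]
t=13: [278, 364, 307, 235, 149, 220, 176, 230, 233, 305, 125, 162, 192, 223, 200, 308, 126, 131]
t=14: [249, 196, 151, 148, 221, 203, 289, 117, 132, 158, 301, 283, 310, 175, 246, 254, 283, 327]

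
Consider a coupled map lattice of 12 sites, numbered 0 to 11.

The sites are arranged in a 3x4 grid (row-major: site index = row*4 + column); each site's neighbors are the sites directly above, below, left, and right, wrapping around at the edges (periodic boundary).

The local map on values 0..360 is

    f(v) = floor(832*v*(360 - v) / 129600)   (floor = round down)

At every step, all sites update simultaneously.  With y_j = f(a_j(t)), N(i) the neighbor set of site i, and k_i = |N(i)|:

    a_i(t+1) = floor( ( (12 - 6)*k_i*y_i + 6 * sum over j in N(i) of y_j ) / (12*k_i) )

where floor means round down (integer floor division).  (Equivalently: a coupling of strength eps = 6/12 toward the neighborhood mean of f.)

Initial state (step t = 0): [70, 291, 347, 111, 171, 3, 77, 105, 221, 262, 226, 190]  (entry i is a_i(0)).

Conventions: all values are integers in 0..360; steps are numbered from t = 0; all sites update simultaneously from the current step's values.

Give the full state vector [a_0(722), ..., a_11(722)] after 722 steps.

Answer: [204, 204, 204, 204, 204, 204, 204, 204, 204, 204, 204, 204]
Key observation: The state at step 5, [204, 204, 204, 204, 204, 204, 204, 204, 204, 204, 204, 204], reappears at step 6: the system is in a cycle of period 1 from step 5 on.  Therefore the state at step 722 equals the state at step 5 + ((722 - 5) mod 1) = 5, which is [204, 204, 204, 204, 204, 204, 204, 204, 204, 204, 204, 204].

Derivation:
t=0: [70, 291, 347, 111, 171, 3, 77, 105, 221, 262, 226, 190]
t=1: [153, 105, 93, 155, 166, 82, 119, 176, 187, 147, 164, 195]
t=2: [199, 174, 175, 198, 198, 168, 181, 203, 205, 191, 196, 205]
t=3: [205, 206, 206, 204, 204, 206, 206, 204, 204, 206, 206, 203]
t=4: [203, 203, 203, 203, 203, 203, 203, 203, 203, 203, 203, 203]
t=5: [204, 204, 204, 204, 204, 204, 204, 204, 204, 204, 204, 204]
t=6: [204, 204, 204, 204, 204, 204, 204, 204, 204, 204, 204, 204]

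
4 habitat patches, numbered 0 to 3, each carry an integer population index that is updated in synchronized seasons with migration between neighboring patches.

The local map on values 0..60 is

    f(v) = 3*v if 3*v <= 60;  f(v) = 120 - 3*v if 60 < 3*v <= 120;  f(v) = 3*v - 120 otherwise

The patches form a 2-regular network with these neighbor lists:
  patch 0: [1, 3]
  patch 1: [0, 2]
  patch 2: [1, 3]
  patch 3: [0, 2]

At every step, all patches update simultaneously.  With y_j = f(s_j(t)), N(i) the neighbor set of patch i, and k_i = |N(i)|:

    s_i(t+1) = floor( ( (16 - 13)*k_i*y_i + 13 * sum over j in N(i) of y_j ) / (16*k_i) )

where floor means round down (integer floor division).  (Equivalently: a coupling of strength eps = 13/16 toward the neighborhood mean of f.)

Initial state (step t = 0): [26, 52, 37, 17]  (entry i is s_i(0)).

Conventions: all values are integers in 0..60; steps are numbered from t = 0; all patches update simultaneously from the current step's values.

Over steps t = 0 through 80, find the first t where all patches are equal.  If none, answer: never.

Answer: 16
Key observation: Synchronization is absorbing here: once all patches are equal they stay equal, and step 16 is the first all-equal step.

Derivation:
t=0: [26, 52, 37, 17]  (not all equal)
t=1: [43, 27, 37, 30]  (not all equal)
t=2: [29, 14, 29, 12]  (not all equal)
t=3: [37, 34, 37, 33]  (not all equal)
t=4: [17, 10, 17, 11]  (not all equal)
t=5: [35, 47, 35, 47]  (not all equal)
t=6: [19, 16, 19, 16]  (not all equal)
t=7: [49, 55, 49, 55]  (not all equal)
t=8: [41, 30, 41, 30]  (not all equal)
t=9: [24, 8, 24, 8]  (not all equal)
t=10: [28, 43, 28, 43]  (not all equal)
t=11: [14, 30, 14, 30]  (not all equal)
t=12: [32, 39, 32, 39]  (not all equal)
t=13: [6, 20, 6, 20]  (not all equal)
t=14: [52, 25, 52, 25]  (not all equal)
t=15: [43, 37, 43, 37]  (not all equal)
t=16: [9, 9, 9, 9]  (all equal)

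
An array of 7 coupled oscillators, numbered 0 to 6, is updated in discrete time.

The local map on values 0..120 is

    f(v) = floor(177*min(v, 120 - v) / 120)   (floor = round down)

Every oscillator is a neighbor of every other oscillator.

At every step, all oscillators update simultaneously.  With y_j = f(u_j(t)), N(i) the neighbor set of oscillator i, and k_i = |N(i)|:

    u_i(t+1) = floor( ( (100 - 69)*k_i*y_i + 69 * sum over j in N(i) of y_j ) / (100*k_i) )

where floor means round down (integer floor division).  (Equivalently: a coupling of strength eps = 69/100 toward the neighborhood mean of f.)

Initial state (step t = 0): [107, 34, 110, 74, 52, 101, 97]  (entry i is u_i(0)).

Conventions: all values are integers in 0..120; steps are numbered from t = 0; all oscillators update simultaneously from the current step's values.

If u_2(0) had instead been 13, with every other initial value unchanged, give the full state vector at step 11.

Answer: [79, 79, 79, 79, 79, 79, 79]
Key observation: This trace re-runs the system from the modified initial state.

Derivation:
t=0: [107, 34, 13, 74, 52, 101, 97]
t=1: [37, 43, 37, 46, 48, 39, 40]
t=2: [59, 61, 59, 61, 62, 59, 60]
t=3: [86, 86, 86, 86, 86, 86, 87]
t=4: [49, 49, 49, 49, 49, 49, 49]
t=5: [72, 72, 72, 72, 72, 72, 72]
t=6: [70, 70, 70, 70, 70, 70, 70]
t=7: [73, 73, 73, 73, 73, 73, 73]
t=8: [69, 69, 69, 69, 69, 69, 69]
t=9: [75, 75, 75, 75, 75, 75, 75]
t=10: [66, 66, 66, 66, 66, 66, 66]
t=11: [79, 79, 79, 79, 79, 79, 79]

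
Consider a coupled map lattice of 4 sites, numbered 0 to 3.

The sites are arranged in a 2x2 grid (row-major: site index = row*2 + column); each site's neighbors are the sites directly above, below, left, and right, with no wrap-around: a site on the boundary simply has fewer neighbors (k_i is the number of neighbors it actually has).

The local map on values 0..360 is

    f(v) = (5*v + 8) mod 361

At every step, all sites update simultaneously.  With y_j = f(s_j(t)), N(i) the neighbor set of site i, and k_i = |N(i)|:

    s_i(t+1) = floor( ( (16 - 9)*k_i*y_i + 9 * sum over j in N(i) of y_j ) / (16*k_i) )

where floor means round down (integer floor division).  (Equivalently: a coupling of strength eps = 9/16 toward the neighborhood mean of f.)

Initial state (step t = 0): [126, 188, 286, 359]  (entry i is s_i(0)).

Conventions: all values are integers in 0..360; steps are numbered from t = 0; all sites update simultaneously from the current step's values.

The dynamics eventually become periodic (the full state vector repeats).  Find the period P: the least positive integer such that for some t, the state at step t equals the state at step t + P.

Simulating step by step:
t=0: [126, 188, 286, 359]
t=1: [284, 277, 334, 320]
t=2: [303, 278, 245, 224]
t=3: [165, 172, 100, 150]
t=4: [130, 105, 105, 98]
t=5: [226, 197, 197, 156]
t=6: [176, 152, 152, 181]
t=7: [98, 120, 120, 109]
t=8: [198, 200, 200, 222]
t=9: [281, 212, 212, 176]
t=10: [339, 290, 290, 267]
t=11: [121, 152, 152, 121]
t=12: [136, 161, 161, 136]
t=13: [194, 223, 223, 194]
t=14: [134, 161, 161, 134]
t=15: [189, 218, 218, 189]
t=16: [109, 136, 136, 109]
t=17: [267, 251, 251, 267]
t=18: [215, 225, 225, 215]
t=19: [28, 21, 21, 28]
t=20: [128, 132, 132, 128]
t=21: [298, 295, 295, 298]
t=22: [45, 47, 47, 45]
t=23: [238, 237, 237, 238]
t=24: [112, 112, 112, 112]
t=25: [207, 207, 207, 207]
t=26: [321, 321, 321, 321]
t=27: [169, 169, 169, 169]
t=28: [131, 131, 131, 131]
t=29: [302, 302, 302, 302]
t=30: [74, 74, 74, 74]
t=31: [17, 17, 17, 17]
t=32: [93, 93, 93, 93]
t=33: [112, 112, 112, 112]

Answer: 9
Key observation: The state at step 24, [112, 112, 112, 112], reappears at step 33 — and no state repeats earlier — so the cycle the system enters has period 9.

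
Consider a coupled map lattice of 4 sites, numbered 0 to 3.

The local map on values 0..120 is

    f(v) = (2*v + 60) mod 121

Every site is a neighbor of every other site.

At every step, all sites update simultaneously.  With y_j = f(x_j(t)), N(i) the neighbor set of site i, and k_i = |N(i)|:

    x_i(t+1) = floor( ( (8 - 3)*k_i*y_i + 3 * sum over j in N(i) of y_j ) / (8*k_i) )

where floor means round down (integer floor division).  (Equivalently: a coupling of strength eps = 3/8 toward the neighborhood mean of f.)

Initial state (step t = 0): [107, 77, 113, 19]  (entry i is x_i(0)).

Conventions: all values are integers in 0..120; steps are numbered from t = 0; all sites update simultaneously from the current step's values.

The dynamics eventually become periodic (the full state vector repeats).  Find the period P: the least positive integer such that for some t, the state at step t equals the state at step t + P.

Simulating step by step:
t=0: [107, 77, 113, 19]
t=1: [49, 79, 55, 82]
t=2: [54, 84, 60, 87]
t=3: [64, 94, 70, 97]
t=4: [54, 23, 60, 26]
t=5: [64, 93, 70, 96]
t=6: [53, 22, 59, 25]
t=7: [62, 91, 68, 94]
t=8: [49, 18, 55, 21]
t=9: [54, 83, 60, 86]
t=10: [63, 92, 69, 95]
t=11: [51, 20, 57, 23]
t=12: [58, 87, 64, 90]
t=13: [71, 100, 77, 103]
t=14: [67, 36, 73, 39]
t=15: [59, 28, 65, 31]
t=16: [58, 88, 64, 30]
t=17: [72, 102, 78, 104]
t=18: [69, 39, 75, 41]
t=19: [64, 34, 70, 36]
t=20: [54, 24, 60, 26]
t=21: [64, 94, 70, 96]
t=22: [53, 23, 59, 25]
t=23: [62, 92, 68, 94]
t=24: [49, 19, 55, 21]
t=25: [54, 84, 60, 86]
t=26: [64, 94, 70, 96]

Answer: 5
Key observation: The state at step 21, [64, 94, 70, 96], reappears at step 26 — and no state repeats earlier — so the cycle the system enters has period 5.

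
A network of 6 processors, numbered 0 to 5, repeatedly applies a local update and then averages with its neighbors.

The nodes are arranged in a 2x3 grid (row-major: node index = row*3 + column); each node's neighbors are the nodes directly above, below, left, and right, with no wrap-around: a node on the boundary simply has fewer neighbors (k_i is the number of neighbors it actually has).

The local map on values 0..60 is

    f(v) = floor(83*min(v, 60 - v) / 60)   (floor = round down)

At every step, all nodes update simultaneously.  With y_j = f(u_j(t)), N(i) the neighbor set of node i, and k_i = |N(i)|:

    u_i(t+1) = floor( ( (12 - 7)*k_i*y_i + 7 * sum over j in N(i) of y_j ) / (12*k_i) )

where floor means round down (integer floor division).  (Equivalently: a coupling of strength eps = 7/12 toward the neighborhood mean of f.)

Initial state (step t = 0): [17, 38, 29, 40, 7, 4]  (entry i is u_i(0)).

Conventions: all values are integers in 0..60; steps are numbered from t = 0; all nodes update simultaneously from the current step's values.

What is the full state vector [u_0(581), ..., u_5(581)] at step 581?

Answer: [37, 37, 37, 37, 37, 37]
Key observation: The state at step 7, [40, 40, 40, 40, 40, 40], reappears at step 11: the system is in a cycle of period 4 from step 7 on.  Therefore the state at step 581 equals the state at step 7 + ((581 - 7) mod 4) = 9, which is [37, 37, 37, 37, 37, 37].

Derivation:
t=0: [17, 38, 29, 40, 7, 4]
t=1: [26, 26, 26, 20, 15, 16]
t=2: [32, 32, 31, 27, 24, 25]
t=3: [37, 37, 37, 36, 34, 35]
t=4: [31, 31, 31, 33, 33, 33]
t=5: [39, 39, 39, 37, 37, 37]
t=6: [29, 29, 29, 30, 30, 30]
t=7: [40, 40, 40, 40, 40, 40]
t=8: [27, 27, 27, 27, 27, 27]
t=9: [37, 37, 37, 37, 37, 37]
t=10: [31, 31, 31, 31, 31, 31]
t=11: [40, 40, 40, 40, 40, 40]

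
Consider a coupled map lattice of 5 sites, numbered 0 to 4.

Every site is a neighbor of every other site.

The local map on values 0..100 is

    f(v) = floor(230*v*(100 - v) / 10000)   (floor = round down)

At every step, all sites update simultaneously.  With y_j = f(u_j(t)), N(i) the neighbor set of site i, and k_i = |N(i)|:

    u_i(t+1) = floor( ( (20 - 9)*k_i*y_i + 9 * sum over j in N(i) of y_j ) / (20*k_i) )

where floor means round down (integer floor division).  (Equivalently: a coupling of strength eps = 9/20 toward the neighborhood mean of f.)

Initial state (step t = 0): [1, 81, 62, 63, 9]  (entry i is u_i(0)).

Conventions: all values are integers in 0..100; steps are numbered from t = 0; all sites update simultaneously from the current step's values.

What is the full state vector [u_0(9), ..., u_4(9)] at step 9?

Answer: [56, 56, 56, 56, 56]

Derivation:
t=0: [1, 81, 62, 63, 9]
t=1: [19, 33, 41, 41, 26]
t=2: [42, 48, 50, 50, 46]
t=3: [56, 56, 56, 56, 56]
t=4: [56, 56, 56, 56, 56]
t=5: [56, 56, 56, 56, 56]
t=6: [56, 56, 56, 56, 56]
t=7: [56, 56, 56, 56, 56]
t=8: [56, 56, 56, 56, 56]
t=9: [56, 56, 56, 56, 56]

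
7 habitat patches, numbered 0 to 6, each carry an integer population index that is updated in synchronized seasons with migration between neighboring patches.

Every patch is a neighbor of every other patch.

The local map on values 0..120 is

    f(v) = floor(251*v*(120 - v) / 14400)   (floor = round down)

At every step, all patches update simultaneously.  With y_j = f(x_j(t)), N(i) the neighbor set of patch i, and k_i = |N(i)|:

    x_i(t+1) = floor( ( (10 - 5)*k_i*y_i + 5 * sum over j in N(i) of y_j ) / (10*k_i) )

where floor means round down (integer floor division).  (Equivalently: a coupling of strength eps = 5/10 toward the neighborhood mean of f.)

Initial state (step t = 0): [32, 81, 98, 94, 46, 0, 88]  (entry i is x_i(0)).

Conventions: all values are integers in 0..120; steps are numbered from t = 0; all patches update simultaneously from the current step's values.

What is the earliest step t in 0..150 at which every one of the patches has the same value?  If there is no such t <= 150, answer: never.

Answer: 3
Key observation: Synchronization is absorbing here: once all patches are equal they stay equal, and step 3 is the first all-equal step.

Derivation:
t=0: [32, 81, 98, 94, 46, 0, 88]  (not all equal)
t=1: [44, 47, 39, 41, 48, 24, 44]  (not all equal)
t=2: [56, 56, 55, 55, 57, 48, 56]  (not all equal)
t=3: [61, 61, 61, 61, 61, 61, 61]  (all equal)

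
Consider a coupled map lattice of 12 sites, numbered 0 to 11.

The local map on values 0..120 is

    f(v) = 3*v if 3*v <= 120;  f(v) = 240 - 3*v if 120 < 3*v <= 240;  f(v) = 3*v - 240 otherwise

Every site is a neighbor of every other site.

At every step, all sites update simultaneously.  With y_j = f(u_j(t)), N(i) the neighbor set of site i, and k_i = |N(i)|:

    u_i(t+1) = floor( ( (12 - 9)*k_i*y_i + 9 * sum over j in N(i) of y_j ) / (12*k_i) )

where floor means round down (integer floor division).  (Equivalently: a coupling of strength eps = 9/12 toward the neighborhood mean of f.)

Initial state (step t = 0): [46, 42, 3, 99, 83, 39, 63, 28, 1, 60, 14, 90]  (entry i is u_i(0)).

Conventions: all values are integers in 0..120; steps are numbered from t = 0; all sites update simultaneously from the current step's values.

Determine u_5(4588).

Answer: u_5(4588) = 85
Key observation: The state at step 11, [109, 109, 108, 108, 108, 109, 108, 108, 108, 108, 108, 108], reappears at step 15: the system is in a cycle of period 4 from step 11 on.  Therefore the state at step 4588 equals the state at step 11 + ((4588 - 11) mod 4) = 12, which is [85, 85, 84, 84, 84, 85, 84, 84, 84, 84, 84, 84].

Derivation:
t=0: [46, 42, 3, 99, 83, 39, 63, 28, 1, 60, 14, 90]
t=1: [64, 66, 47, 56, 47, 67, 55, 61, 46, 57, 53, 51]
t=2: [68, 66, 77, 72, 77, 66, 72, 69, 77, 71, 74, 75]
t=3: [26, 27, 21, 24, 21, 27, 24, 25, 21, 24, 22, 22]
t=4: [72, 72, 69, 71, 69, 72, 71, 71, 69, 71, 70, 70]
t=5: [27, 27, 29, 28, 29, 27, 28, 28, 29, 28, 28, 28]
t=6: [83, 83, 84, 84, 84, 83, 84, 84, 84, 84, 84, 84]
t=7: [10, 10, 11, 11, 11, 10, 11, 11, 11, 11, 11, 11]
t=8: [31, 31, 32, 32, 32, 31, 32, 32, 32, 32, 32, 32]
t=9: [94, 94, 95, 95, 95, 94, 95, 95, 95, 95, 95, 95]
t=10: [43, 43, 44, 44, 44, 43, 44, 44, 44, 44, 44, 44]
t=11: [109, 109, 108, 108, 108, 109, 108, 108, 108, 108, 108, 108]
t=12: [85, 85, 84, 84, 84, 85, 84, 84, 84, 84, 84, 84]
t=13: [13, 13, 12, 12, 12, 13, 12, 12, 12, 12, 12, 12]
t=14: [37, 37, 36, 36, 36, 37, 36, 36, 36, 36, 36, 36]
t=15: [109, 109, 108, 108, 108, 109, 108, 108, 108, 108, 108, 108]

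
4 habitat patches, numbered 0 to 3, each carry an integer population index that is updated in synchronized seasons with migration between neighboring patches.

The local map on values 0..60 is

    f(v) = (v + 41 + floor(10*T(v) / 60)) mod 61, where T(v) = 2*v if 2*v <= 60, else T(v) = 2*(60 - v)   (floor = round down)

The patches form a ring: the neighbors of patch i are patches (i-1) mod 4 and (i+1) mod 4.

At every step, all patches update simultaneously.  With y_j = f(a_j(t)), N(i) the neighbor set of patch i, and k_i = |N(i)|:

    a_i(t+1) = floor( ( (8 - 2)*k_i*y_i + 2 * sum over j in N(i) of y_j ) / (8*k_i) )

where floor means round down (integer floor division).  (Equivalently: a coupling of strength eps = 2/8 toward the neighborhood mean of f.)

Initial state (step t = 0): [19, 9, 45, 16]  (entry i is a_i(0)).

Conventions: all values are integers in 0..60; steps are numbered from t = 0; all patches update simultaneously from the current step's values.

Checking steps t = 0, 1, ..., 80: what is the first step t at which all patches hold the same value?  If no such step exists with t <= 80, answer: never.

Simulating step by step:
t=0: [19, 9, 45, 16]  (not all equal)
t=1: [10, 44, 29, 5]  (not all equal)
t=2: [50, 30, 23, 44]  (not all equal)
t=3: [30, 20, 13, 27]  (not all equal)
t=4: [17, 14, 46, 21]  (not all equal)
t=5: [9, 48, 30, 10]  (not all equal)
t=6: [50, 33, 25, 49]  (not all equal)
t=7: [31, 22, 16, 29]  (not all equal)
t=8: [18, 9, 4, 16]  (not all equal)
t=9: [9, 46, 41, 7]  (not all equal)
t=10: [49, 32, 30, 47]  (not all equal)
t=11: [30, 22, 21, 29]  (not all equal)
t=12: [18, 10, 9, 17]  (not all equal)
t=13: [10, 47, 46, 8]  (not all equal)
t=14: [50, 33, 32, 48]  (not all equal)
t=15: [31, 23, 22, 30]  (not all equal)
t=16: [18, 11, 10, 18]  (not all equal)
t=17: [10, 48, 47, 10]  (not all equal)
t=18: [51, 34, 34, 51]  (not all equal)
t=19: [32, 23, 23, 32]  (not all equal)
t=20: [19, 11, 11, 19]  (not all equal)
t=21: [11, 48, 48, 11]  (not all equal)
t=22: [52, 34, 34, 52]  (not all equal)
t=23: [32, 23, 23, 32]  (not all equal)

Answer: never
Key observation: The state at step 19 reappears at step 23 — the system is in a cycle of period 4 from step 19 on.  No step 0..23 is synchronized, and the cycle repeats forever, so no step up to 80 (or ever) has all patches equal.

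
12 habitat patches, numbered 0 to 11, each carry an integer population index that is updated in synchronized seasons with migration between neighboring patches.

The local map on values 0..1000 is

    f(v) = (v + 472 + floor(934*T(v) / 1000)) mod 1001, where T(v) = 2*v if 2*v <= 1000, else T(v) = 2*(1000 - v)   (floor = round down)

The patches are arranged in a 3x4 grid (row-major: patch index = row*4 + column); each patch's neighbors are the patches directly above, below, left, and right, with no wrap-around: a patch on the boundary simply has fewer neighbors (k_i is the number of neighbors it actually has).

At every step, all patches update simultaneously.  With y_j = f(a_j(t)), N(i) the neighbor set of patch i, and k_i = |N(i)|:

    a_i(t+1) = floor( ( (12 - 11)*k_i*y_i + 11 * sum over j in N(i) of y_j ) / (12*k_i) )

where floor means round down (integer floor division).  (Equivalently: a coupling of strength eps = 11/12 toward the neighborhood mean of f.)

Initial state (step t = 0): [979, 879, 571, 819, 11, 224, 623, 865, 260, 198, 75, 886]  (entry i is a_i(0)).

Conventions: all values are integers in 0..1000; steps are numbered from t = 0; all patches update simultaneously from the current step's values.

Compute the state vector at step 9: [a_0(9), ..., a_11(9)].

Simulating step by step:
t=0: [979, 879, 571, 819, 11, 224, 623, 865, 260, 198, 75, 886]
t=1: [535, 489, 681, 708, 291, 448, 577, 658, 265, 313, 486, 631]
t=2: [612, 798, 806, 754, 593, 609, 787, 782, 327, 595, 682, 813]
t=3: [741, 743, 659, 652, 687, 742, 709, 657, 788, 668, 706, 697]
t=4: [716, 716, 733, 767, 686, 726, 737, 745, 742, 697, 737, 745]
t=5: [728, 709, 696, 695, 709, 721, 700, 688, 734, 703, 707, 695]
t=6: [721, 718, 730, 737, 708, 725, 728, 734, 723, 714, 730, 733]
t=7: [718, 709, 706, 702, 712, 715, 705, 702, 720, 709, 708, 702]
t=8: [720, 719, 726, 727, 716, 722, 724, 728, 720, 719, 726, 726]
t=9: [715, 711, 710, 707, 713, 713, 708, 708, 715, 711, 710, 707]

Answer: [715, 711, 710, 707, 713, 713, 708, 708, 715, 711, 710, 707]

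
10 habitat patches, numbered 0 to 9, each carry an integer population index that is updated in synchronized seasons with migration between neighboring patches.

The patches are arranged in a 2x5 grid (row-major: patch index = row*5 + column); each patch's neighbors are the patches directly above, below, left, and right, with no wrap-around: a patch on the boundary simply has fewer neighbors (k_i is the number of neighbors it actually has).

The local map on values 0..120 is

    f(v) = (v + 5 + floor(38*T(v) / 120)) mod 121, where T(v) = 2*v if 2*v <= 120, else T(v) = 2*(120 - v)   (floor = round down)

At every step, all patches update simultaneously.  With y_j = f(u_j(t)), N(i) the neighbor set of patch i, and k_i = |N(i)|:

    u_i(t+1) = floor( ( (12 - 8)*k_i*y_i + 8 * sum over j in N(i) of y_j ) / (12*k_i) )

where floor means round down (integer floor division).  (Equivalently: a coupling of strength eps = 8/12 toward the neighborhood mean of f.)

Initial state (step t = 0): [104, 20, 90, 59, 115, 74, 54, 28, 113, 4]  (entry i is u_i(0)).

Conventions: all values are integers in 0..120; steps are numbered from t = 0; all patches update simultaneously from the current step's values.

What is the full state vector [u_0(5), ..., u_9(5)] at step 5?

Answer: [53, 83, 85, 27, 2, 53, 83, 85, 27, 2]

Derivation:
t=0: [104, 20, 90, 59, 115, 74, 54, 28, 113, 4]
t=1: [88, 84, 79, 59, 38, 106, 74, 62, 36, 4]
t=2: [114, 110, 106, 86, 59, 113, 110, 96, 68, 47]
t=3: [0, 26, 90, 109, 98, 0, 26, 88, 103, 95]
t=4: [19, 52, 100, 117, 117, 19, 52, 99, 116, 116]
t=5: [53, 83, 85, 27, 2, 53, 83, 85, 27, 2]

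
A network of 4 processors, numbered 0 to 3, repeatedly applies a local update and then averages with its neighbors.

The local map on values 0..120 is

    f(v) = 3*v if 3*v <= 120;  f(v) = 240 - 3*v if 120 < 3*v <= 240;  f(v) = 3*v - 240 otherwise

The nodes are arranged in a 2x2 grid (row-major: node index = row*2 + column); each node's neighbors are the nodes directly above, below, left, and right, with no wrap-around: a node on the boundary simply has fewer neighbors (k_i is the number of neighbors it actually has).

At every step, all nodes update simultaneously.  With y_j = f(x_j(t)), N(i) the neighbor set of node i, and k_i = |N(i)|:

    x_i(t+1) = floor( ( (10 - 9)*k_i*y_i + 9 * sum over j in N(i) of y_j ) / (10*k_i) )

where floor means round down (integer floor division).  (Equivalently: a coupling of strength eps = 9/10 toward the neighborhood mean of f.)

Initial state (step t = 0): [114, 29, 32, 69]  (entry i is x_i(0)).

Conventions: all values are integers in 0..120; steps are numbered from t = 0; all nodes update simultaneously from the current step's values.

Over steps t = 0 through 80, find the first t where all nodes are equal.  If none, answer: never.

Answer: 33
Key observation: Synchronization is absorbing here: once all nodes are equal they stay equal, and step 33 is the first all-equal step.

Derivation:
t=0: [114, 29, 32, 69]  (not all equal)
t=1: [92, 69, 70, 85]  (not all equal)
t=2: [31, 26, 25, 29]  (not all equal)
t=3: [78, 88, 88, 77]  (not all equal)
t=4: [22, 9, 9, 22]  (not all equal)
t=5: [30, 62, 62, 30]  (not all equal)
t=6: [57, 86, 86, 57]  (not all equal)
t=7: [23, 63, 63, 23]  (not all equal)
t=8: [52, 67, 67, 52]  (not all equal)
t=9: [43, 79, 79, 43]  (not all equal)
t=10: [13, 100, 100, 13]  (not all equal)
t=11: [57, 41, 41, 57]  (not all equal)
t=12: [112, 73, 73, 112]  (not all equal)
t=13: [28, 88, 88, 28]  (not all equal)
t=14: [30, 78, 78, 30]  (not all equal)
t=15: [14, 81, 81, 14]  (not all equal)
t=16: [6, 38, 38, 6]  (not all equal)
t=17: [104, 27, 27, 104]  (not all equal)
t=18: [80, 72, 72, 80]  (not all equal)
t=19: [21, 2, 2, 21]  (not all equal)
t=20: [11, 57, 57, 11]  (not all equal)
t=21: [65, 36, 36, 65]  (not all equal)
t=22: [101, 51, 51, 101]  (not all equal)
t=23: [84, 65, 65, 84]  (not all equal)
t=24: [41, 15, 15, 41]  (not all equal)
t=25: [52, 109, 109, 52]  (not all equal)
t=26: [86, 84, 84, 86]  (not all equal)
t=27: [12, 17, 17, 12]  (not all equal)
t=28: [49, 37, 37, 49]  (not all equal)
t=29: [109, 94, 94, 109]  (not all equal)
t=30: [46, 82, 82, 46]  (not all equal)
t=31: [15, 92, 92, 15]  (not all equal)
t=32: [36, 44, 44, 36]  (not all equal)
t=33: [108, 108, 108, 108]  (all equal)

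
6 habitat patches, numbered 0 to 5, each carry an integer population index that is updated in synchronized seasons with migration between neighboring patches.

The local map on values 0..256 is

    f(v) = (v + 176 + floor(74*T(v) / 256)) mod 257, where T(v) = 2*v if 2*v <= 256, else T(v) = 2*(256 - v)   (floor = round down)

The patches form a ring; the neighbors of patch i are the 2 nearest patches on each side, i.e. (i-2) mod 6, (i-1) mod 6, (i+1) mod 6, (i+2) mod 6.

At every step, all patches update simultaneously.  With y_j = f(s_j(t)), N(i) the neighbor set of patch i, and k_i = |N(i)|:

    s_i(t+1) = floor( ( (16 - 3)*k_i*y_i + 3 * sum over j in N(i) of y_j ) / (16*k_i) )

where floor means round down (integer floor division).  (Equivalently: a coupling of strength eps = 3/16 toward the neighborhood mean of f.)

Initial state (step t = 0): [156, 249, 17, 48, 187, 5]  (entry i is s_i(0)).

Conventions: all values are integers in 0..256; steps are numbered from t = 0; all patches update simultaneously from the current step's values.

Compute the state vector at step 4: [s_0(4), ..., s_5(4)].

Simulating step by step:
t=0: [156, 249, 17, 48, 187, 5]
t=1: [140, 175, 196, 236, 153, 181]
t=2: [128, 141, 147, 161, 133, 142]
t=3: [121, 126, 128, 132, 123, 126]
t=4: [110, 117, 119, 121, 113, 116]

Answer: [110, 117, 119, 121, 113, 116]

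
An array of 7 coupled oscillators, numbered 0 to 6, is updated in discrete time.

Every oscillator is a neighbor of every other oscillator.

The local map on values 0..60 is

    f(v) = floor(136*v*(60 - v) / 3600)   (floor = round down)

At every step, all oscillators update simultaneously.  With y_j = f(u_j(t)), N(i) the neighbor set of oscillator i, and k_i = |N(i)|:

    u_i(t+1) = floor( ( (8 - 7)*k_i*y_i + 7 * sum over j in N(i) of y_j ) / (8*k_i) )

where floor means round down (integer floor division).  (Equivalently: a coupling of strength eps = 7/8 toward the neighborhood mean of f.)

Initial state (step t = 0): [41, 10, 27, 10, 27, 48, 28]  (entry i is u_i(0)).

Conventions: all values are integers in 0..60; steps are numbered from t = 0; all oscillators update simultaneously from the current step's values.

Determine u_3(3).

Answer: u_3(3) = 33

Derivation:
t=0: [41, 10, 27, 10, 27, 48, 28]
t=1: [26, 26, 26, 26, 26, 26, 26]
t=2: [33, 33, 33, 33, 33, 33, 33]
t=3: [33, 33, 33, 33, 33, 33, 33]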